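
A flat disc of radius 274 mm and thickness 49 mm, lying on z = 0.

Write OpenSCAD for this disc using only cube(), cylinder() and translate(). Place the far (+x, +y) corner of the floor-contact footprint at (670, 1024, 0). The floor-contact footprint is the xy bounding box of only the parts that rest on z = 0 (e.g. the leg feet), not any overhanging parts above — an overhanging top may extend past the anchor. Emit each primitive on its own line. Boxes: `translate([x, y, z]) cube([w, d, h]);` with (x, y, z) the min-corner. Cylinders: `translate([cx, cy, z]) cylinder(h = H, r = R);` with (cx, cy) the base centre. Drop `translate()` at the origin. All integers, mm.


translate([396, 750, 0]) cylinder(h = 49, r = 274);


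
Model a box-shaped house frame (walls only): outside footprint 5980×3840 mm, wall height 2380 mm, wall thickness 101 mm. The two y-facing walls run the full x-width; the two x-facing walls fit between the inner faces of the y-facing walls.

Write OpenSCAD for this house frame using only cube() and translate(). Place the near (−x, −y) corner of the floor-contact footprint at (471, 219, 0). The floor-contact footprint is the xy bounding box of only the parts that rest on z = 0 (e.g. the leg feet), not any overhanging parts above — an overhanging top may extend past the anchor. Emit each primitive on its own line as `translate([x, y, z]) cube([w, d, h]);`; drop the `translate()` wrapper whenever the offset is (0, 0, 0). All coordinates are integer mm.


translate([471, 219, 0]) cube([5980, 101, 2380]);
translate([471, 3958, 0]) cube([5980, 101, 2380]);
translate([471, 320, 0]) cube([101, 3638, 2380]);
translate([6350, 320, 0]) cube([101, 3638, 2380]);


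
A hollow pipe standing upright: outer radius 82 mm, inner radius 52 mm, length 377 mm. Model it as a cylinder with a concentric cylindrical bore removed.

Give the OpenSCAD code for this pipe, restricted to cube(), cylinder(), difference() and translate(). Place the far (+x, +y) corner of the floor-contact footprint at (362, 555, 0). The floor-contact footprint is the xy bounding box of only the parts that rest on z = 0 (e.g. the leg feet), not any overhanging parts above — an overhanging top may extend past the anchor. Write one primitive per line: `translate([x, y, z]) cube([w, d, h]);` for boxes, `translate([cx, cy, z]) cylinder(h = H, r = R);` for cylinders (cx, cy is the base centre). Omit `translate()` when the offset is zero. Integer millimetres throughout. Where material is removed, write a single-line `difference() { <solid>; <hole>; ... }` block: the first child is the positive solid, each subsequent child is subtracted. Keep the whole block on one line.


difference() { translate([280, 473, 0]) cylinder(h = 377, r = 82); translate([280, 473, 0]) cylinder(h = 377, r = 52); }


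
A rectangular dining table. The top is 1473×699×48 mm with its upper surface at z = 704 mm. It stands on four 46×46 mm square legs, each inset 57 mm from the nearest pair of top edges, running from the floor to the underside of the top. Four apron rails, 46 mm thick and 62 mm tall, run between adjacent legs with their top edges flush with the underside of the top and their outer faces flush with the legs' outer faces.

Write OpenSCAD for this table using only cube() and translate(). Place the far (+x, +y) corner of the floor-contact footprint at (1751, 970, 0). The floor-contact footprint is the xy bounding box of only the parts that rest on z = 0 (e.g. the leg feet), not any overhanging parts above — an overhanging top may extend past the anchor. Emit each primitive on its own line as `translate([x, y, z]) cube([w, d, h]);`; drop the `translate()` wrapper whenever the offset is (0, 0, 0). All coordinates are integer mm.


translate([335, 328, 656]) cube([1473, 699, 48]);
translate([392, 385, 0]) cube([46, 46, 656]);
translate([1705, 385, 0]) cube([46, 46, 656]);
translate([392, 924, 0]) cube([46, 46, 656]);
translate([1705, 924, 0]) cube([46, 46, 656]);
translate([438, 385, 594]) cube([1267, 46, 62]);
translate([438, 924, 594]) cube([1267, 46, 62]);
translate([392, 431, 594]) cube([46, 493, 62]);
translate([1705, 431, 594]) cube([46, 493, 62]);


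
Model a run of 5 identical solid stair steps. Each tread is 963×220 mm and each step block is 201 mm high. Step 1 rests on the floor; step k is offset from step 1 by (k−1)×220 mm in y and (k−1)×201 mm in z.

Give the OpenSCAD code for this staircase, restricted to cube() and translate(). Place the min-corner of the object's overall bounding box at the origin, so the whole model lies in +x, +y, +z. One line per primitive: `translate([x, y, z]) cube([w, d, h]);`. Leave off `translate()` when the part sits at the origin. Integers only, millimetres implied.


cube([963, 220, 201]);
translate([0, 220, 201]) cube([963, 220, 201]);
translate([0, 440, 402]) cube([963, 220, 201]);
translate([0, 660, 603]) cube([963, 220, 201]);
translate([0, 880, 804]) cube([963, 220, 201]);


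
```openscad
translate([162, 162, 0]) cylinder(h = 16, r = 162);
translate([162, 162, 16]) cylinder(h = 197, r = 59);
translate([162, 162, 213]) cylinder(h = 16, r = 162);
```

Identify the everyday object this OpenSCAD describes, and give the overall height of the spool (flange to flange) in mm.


A spool. The overall height is 229 mm.

Three coaxial cylinders, large–small–large — a spool. Two 16 mm flanges and a 197 mm core give 16 + 197 + 16 = 229 mm.


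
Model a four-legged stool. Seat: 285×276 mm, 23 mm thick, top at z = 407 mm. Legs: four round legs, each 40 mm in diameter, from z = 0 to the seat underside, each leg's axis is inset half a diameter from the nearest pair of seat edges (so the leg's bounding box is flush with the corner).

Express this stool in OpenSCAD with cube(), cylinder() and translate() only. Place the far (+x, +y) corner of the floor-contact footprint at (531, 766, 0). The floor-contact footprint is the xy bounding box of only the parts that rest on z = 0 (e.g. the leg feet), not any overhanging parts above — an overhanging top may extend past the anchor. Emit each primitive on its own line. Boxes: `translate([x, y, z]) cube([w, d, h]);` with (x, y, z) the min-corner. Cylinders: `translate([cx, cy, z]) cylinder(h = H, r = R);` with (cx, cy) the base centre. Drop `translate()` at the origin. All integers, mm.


translate([246, 490, 384]) cube([285, 276, 23]);
translate([266, 510, 0]) cylinder(h = 384, r = 20);
translate([511, 510, 0]) cylinder(h = 384, r = 20);
translate([266, 746, 0]) cylinder(h = 384, r = 20);
translate([511, 746, 0]) cylinder(h = 384, r = 20);


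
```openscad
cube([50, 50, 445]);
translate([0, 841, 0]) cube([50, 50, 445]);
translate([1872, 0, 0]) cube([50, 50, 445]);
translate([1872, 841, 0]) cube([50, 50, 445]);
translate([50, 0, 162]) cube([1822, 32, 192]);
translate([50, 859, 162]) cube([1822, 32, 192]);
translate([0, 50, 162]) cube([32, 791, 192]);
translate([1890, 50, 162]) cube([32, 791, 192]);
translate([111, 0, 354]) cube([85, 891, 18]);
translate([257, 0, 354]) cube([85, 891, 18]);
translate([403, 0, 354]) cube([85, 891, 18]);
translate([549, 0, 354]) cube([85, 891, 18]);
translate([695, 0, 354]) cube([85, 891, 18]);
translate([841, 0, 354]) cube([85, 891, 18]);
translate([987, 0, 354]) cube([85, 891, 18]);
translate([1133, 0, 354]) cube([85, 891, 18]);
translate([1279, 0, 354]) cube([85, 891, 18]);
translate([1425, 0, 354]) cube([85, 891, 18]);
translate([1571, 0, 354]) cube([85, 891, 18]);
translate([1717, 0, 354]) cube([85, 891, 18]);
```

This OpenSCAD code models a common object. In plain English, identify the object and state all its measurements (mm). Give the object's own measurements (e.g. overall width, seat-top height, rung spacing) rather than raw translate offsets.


A bed frame 1922 mm long (x) by 891 mm wide (y). Four 50×50 mm corner posts, 445 mm tall, at the corners of the footprint. Four rails of 32 mm thickness and 192 mm height run between adjacent posts with their undersides at z = 162 mm, their outer faces flush with the outside of the frame (the two x-running rails run between the posts' inner faces; the two y-running rails run between the posts' inner faces). 12 slats, each 85 mm wide (x) and 18 mm thick, lie across the top of the two x-running rails, running the full 891 mm width of the frame in y; along x they sit between the end posts with a 61 mm gap after the −x posts and between neighbouring slats, leaving 70 mm before the +x posts.


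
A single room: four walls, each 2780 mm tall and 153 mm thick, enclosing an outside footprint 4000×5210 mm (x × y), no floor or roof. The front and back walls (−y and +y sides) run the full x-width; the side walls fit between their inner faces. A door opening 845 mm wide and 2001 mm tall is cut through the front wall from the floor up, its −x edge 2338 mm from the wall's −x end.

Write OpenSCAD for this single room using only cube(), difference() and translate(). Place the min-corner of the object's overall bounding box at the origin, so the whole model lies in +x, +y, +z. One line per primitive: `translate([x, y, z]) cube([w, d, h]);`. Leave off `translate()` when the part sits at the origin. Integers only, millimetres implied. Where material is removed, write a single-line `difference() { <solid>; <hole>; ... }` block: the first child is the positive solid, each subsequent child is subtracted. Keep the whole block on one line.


difference() { cube([4000, 153, 2780]); translate([2338, 0, 0]) cube([845, 153, 2001]); }
translate([0, 5057, 0]) cube([4000, 153, 2780]);
translate([0, 153, 0]) cube([153, 4904, 2780]);
translate([3847, 153, 0]) cube([153, 4904, 2780]);


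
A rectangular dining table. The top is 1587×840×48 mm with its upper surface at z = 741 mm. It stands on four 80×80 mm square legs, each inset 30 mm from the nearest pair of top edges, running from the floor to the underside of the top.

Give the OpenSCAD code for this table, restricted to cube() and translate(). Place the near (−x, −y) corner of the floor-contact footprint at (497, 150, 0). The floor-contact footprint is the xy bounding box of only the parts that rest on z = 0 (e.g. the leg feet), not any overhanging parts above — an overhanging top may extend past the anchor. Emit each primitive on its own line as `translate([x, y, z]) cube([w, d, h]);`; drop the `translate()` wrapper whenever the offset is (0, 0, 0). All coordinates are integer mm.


translate([467, 120, 693]) cube([1587, 840, 48]);
translate([497, 150, 0]) cube([80, 80, 693]);
translate([1944, 150, 0]) cube([80, 80, 693]);
translate([497, 850, 0]) cube([80, 80, 693]);
translate([1944, 850, 0]) cube([80, 80, 693]);


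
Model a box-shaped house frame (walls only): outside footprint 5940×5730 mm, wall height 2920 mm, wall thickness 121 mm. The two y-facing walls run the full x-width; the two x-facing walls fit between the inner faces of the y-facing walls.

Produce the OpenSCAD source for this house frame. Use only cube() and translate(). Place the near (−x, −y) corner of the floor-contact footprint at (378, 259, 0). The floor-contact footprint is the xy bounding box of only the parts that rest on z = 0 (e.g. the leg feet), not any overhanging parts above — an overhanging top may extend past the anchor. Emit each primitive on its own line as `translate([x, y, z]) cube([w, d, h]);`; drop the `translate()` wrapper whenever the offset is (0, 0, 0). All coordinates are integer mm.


translate([378, 259, 0]) cube([5940, 121, 2920]);
translate([378, 5868, 0]) cube([5940, 121, 2920]);
translate([378, 380, 0]) cube([121, 5488, 2920]);
translate([6197, 380, 0]) cube([121, 5488, 2920]);


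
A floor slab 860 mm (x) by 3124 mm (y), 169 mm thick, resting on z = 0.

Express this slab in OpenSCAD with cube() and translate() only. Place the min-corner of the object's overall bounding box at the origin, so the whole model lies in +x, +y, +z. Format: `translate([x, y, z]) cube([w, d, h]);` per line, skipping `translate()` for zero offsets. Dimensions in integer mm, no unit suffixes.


cube([860, 3124, 169]);


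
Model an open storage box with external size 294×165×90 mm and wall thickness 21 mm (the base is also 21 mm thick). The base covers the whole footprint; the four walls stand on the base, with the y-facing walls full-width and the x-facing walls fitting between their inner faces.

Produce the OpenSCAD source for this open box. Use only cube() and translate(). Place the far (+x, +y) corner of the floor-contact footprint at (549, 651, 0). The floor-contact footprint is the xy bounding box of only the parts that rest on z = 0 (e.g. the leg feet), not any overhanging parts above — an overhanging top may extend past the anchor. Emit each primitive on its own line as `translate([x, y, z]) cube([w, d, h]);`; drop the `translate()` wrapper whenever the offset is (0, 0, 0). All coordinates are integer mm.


translate([255, 486, 0]) cube([294, 165, 21]);
translate([255, 486, 21]) cube([294, 21, 69]);
translate([255, 630, 21]) cube([294, 21, 69]);
translate([255, 507, 21]) cube([21, 123, 69]);
translate([528, 507, 21]) cube([21, 123, 69]);


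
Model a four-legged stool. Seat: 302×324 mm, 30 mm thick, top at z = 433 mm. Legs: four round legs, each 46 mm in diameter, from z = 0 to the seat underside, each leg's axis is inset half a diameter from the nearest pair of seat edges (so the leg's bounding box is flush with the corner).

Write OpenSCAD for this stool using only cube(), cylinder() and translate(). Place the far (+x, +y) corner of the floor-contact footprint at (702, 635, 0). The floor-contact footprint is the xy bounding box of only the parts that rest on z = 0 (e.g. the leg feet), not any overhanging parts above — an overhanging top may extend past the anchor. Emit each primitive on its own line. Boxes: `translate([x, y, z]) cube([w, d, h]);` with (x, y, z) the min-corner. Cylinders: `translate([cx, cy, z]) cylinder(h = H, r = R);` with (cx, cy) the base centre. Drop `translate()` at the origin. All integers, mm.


// leg_h = 433 - 30 = 403
translate([400, 311, 403]) cube([302, 324, 30]);
translate([423, 334, 0]) cylinder(h = 403, r = 23);
translate([679, 334, 0]) cylinder(h = 403, r = 23);
translate([423, 612, 0]) cylinder(h = 403, r = 23);
translate([679, 612, 0]) cylinder(h = 403, r = 23);


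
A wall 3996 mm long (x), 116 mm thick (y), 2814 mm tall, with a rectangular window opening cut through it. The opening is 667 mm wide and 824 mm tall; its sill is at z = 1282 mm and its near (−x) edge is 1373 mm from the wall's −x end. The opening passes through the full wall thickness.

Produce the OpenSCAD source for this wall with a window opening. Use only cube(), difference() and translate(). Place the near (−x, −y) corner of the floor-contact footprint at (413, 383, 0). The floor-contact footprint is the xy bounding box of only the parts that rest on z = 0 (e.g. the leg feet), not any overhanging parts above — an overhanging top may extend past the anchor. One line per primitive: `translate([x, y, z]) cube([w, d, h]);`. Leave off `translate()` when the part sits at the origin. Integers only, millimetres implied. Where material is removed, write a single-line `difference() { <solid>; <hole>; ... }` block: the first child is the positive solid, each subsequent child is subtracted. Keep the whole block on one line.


difference() { translate([413, 383, 0]) cube([3996, 116, 2814]); translate([1786, 383, 1282]) cube([667, 116, 824]); }


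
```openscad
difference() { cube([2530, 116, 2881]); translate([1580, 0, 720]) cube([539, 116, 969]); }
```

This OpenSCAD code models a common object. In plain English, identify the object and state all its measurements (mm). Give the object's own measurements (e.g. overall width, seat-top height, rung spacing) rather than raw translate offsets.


A wall 2530 mm long (x), 116 mm thick (y), 2881 mm tall, with a rectangular window opening cut through it. The opening is 539 mm wide and 969 mm tall; its sill is at z = 720 mm and its near (−x) edge is 1580 mm from the wall's −x end. The opening passes through the full wall thickness.


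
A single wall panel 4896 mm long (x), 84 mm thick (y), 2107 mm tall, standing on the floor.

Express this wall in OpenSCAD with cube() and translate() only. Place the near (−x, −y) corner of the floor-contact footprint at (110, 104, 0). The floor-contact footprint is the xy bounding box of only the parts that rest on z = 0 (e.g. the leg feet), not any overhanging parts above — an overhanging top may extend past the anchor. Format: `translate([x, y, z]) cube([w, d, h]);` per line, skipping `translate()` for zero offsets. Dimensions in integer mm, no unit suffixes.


translate([110, 104, 0]) cube([4896, 84, 2107]);


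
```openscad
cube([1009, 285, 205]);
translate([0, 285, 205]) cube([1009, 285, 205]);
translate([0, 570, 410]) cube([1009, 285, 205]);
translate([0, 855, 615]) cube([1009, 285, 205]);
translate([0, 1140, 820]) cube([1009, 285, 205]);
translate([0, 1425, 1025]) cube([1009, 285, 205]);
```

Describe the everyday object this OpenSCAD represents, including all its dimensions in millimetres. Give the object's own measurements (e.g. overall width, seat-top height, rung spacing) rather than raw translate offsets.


A straight staircase of 6 solid steps. Each step is 1009 mm wide (x), 285 mm deep (y, the going) and 205 mm tall (the rise). The first step rests on the floor; each subsequent step sits one going further in +y and one rise higher in +z, directly behind and above the previous step with no overlap.


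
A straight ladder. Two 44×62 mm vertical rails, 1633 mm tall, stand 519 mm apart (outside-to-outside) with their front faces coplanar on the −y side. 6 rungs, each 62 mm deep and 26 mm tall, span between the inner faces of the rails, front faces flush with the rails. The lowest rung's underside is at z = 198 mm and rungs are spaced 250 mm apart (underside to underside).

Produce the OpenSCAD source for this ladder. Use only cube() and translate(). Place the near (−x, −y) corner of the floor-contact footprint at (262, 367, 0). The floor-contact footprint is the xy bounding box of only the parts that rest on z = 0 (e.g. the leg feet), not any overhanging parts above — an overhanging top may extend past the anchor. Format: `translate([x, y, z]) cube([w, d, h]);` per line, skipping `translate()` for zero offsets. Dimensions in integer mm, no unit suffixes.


translate([262, 367, 0]) cube([44, 62, 1633]);
translate([737, 367, 0]) cube([44, 62, 1633]);
translate([306, 367, 198]) cube([431, 62, 26]);
translate([306, 367, 448]) cube([431, 62, 26]);
translate([306, 367, 698]) cube([431, 62, 26]);
translate([306, 367, 948]) cube([431, 62, 26]);
translate([306, 367, 1198]) cube([431, 62, 26]);
translate([306, 367, 1448]) cube([431, 62, 26]);


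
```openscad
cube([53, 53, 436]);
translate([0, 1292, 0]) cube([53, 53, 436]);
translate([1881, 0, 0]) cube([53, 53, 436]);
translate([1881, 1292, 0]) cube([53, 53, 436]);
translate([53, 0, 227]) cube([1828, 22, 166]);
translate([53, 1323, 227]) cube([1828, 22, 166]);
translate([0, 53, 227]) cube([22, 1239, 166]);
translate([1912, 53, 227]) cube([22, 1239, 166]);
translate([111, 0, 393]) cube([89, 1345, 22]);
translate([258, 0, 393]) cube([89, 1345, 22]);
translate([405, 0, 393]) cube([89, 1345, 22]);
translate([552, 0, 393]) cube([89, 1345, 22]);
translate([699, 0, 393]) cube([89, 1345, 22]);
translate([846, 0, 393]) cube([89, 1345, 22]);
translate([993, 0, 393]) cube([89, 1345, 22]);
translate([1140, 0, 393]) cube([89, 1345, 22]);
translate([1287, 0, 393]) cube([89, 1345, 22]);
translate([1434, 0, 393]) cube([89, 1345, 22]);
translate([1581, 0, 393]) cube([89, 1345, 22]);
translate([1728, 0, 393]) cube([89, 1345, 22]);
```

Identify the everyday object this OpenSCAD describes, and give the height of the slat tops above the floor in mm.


A bed frame. The slat-top height is 415 mm.

Four posts, four rails, and a row of slats — a bed frame. Slats sit on the rails at z = 227 + 166 = 393; with slat thickness 22, the top is 415 mm.


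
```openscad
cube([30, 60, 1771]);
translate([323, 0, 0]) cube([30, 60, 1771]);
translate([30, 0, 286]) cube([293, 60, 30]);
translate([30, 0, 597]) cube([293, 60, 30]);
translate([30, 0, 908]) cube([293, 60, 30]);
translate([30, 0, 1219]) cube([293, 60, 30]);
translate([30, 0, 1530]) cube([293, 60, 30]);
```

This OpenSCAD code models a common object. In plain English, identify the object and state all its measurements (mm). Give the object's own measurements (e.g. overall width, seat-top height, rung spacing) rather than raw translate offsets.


A straight ladder. Two 30×60 mm vertical rails, 1771 mm tall, stand 353 mm apart (outside-to-outside) with their front faces coplanar on the −y side. 5 rungs, each 60 mm deep and 30 mm tall, span between the inner faces of the rails, front faces flush with the rails. The lowest rung's underside is at z = 286 mm and rungs are spaced 311 mm apart (underside to underside).


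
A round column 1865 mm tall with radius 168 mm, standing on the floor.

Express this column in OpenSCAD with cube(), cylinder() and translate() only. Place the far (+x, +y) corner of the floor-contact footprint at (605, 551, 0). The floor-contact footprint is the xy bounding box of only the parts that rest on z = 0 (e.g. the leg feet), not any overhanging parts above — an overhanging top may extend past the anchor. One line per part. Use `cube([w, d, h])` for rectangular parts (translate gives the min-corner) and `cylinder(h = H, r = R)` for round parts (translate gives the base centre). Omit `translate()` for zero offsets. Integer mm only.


translate([437, 383, 0]) cylinder(h = 1865, r = 168);


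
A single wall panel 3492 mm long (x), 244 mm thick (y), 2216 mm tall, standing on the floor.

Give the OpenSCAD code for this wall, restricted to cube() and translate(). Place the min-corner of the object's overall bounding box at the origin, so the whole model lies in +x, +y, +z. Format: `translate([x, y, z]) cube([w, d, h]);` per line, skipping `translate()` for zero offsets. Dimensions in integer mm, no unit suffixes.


cube([3492, 244, 2216]);


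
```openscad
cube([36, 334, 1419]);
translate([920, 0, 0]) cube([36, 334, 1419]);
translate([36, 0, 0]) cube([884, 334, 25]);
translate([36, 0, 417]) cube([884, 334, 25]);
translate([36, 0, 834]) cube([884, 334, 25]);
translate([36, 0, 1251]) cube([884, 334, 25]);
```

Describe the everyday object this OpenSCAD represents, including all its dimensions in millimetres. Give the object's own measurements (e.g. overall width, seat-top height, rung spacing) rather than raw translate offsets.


An open bookshelf. Two side panels, each 36 mm thick, 334 mm deep and 1419 mm tall, stand 956 mm apart (outside-to-outside). Between them sit 4 shelves, each 25 mm thick and 334 mm deep, spanning the full gap between the sides. The bottom shelf rests on the floor (its underside at z = 0) and the clear gap between one shelf's top and the next shelf's underside is 392 mm.


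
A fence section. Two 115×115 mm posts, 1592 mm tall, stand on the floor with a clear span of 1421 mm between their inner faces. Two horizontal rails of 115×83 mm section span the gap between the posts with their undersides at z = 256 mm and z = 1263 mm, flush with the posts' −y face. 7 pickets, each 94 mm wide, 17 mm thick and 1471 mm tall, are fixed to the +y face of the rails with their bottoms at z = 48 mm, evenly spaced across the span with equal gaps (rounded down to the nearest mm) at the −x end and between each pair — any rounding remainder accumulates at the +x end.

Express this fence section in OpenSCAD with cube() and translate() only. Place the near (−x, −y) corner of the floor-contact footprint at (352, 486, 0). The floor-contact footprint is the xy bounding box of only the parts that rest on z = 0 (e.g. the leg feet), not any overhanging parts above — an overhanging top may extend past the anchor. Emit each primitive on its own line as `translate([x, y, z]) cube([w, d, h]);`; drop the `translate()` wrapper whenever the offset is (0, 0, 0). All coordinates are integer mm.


translate([352, 486, 0]) cube([115, 115, 1592]);
translate([1888, 486, 0]) cube([115, 115, 1592]);
translate([467, 486, 256]) cube([1421, 115, 83]);
translate([467, 486, 1263]) cube([1421, 115, 83]);
translate([562, 601, 48]) cube([94, 17, 1471]);
translate([751, 601, 48]) cube([94, 17, 1471]);
translate([940, 601, 48]) cube([94, 17, 1471]);
translate([1129, 601, 48]) cube([94, 17, 1471]);
translate([1318, 601, 48]) cube([94, 17, 1471]);
translate([1507, 601, 48]) cube([94, 17, 1471]);
translate([1696, 601, 48]) cube([94, 17, 1471]);


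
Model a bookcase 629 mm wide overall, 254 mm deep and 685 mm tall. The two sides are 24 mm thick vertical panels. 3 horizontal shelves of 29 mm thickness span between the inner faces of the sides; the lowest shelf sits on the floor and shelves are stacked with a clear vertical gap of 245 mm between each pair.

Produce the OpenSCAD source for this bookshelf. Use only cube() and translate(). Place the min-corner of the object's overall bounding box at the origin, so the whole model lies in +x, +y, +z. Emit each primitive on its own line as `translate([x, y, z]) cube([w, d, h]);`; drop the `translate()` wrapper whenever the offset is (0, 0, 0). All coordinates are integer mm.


cube([24, 254, 685]);
translate([605, 0, 0]) cube([24, 254, 685]);
translate([24, 0, 0]) cube([581, 254, 29]);
translate([24, 0, 274]) cube([581, 254, 29]);
translate([24, 0, 548]) cube([581, 254, 29]);


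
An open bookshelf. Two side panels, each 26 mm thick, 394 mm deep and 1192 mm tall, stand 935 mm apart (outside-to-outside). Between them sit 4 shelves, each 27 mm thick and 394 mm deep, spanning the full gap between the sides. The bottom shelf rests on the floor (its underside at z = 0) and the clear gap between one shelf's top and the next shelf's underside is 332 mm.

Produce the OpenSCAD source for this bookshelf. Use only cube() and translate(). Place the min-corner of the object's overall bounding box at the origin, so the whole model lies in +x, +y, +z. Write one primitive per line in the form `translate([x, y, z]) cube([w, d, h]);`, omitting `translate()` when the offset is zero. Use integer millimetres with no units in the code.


cube([26, 394, 1192]);
translate([909, 0, 0]) cube([26, 394, 1192]);
translate([26, 0, 0]) cube([883, 394, 27]);
translate([26, 0, 359]) cube([883, 394, 27]);
translate([26, 0, 718]) cube([883, 394, 27]);
translate([26, 0, 1077]) cube([883, 394, 27]);


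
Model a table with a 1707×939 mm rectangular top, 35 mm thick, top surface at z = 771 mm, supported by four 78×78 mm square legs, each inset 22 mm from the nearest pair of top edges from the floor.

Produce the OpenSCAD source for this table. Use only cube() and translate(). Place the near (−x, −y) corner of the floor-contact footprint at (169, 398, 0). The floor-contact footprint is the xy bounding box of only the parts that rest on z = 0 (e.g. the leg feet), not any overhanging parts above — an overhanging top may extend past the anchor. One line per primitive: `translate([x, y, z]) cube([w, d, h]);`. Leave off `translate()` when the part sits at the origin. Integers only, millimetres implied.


// leg_h = 771 - 35 = 736
translate([147, 376, 736]) cube([1707, 939, 35]);
translate([169, 398, 0]) cube([78, 78, 736]);
translate([1754, 398, 0]) cube([78, 78, 736]);
translate([169, 1215, 0]) cube([78, 78, 736]);
translate([1754, 1215, 0]) cube([78, 78, 736]);


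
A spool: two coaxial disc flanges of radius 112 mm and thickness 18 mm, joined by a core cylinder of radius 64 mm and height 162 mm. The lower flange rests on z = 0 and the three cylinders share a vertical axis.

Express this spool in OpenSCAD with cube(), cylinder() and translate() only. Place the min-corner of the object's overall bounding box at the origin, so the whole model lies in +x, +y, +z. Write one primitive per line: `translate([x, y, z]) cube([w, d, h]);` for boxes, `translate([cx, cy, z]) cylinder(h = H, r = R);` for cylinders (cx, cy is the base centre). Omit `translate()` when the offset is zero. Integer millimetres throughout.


translate([112, 112, 0]) cylinder(h = 18, r = 112);
translate([112, 112, 18]) cylinder(h = 162, r = 64);
translate([112, 112, 180]) cylinder(h = 18, r = 112);


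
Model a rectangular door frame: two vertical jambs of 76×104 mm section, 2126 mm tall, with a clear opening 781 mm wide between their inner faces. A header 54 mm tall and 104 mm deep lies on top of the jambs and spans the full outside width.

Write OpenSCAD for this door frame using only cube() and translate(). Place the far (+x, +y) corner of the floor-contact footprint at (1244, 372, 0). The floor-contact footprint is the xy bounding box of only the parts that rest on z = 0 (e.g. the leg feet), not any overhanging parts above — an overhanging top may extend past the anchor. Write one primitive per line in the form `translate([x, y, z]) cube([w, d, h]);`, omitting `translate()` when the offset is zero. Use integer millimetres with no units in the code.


translate([311, 268, 0]) cube([76, 104, 2126]);
translate([1168, 268, 0]) cube([76, 104, 2126]);
translate([311, 268, 2126]) cube([933, 104, 54]);


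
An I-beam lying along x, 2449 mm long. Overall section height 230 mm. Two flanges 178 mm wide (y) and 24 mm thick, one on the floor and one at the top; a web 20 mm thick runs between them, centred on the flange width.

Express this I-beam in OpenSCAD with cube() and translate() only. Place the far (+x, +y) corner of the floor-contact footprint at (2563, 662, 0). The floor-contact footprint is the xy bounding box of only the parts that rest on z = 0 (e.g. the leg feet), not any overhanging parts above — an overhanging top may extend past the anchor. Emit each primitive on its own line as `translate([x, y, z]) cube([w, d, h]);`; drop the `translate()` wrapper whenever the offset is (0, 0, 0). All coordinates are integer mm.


translate([114, 484, 0]) cube([2449, 178, 24]);
translate([114, 563, 24]) cube([2449, 20, 182]);
translate([114, 484, 206]) cube([2449, 178, 24]);


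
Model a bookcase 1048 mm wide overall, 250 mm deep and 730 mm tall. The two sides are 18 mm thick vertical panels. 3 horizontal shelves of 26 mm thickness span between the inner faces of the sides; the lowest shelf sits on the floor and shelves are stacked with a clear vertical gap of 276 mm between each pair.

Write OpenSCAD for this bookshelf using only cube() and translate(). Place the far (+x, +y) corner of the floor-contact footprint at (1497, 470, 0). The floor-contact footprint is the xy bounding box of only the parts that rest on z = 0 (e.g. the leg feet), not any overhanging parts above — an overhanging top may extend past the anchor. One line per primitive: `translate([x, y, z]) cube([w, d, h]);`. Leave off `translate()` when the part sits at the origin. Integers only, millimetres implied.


translate([449, 220, 0]) cube([18, 250, 730]);
translate([1479, 220, 0]) cube([18, 250, 730]);
translate([467, 220, 0]) cube([1012, 250, 26]);
translate([467, 220, 302]) cube([1012, 250, 26]);
translate([467, 220, 604]) cube([1012, 250, 26]);


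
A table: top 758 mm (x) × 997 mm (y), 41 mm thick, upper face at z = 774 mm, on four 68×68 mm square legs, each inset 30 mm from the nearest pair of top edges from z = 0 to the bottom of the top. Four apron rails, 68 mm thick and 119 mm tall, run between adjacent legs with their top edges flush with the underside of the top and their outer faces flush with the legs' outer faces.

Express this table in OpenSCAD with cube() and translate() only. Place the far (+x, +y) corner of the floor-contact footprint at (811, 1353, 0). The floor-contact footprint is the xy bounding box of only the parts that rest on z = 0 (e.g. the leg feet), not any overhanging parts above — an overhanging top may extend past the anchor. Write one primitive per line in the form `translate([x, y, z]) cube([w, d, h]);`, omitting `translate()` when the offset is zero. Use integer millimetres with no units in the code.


translate([83, 386, 733]) cube([758, 997, 41]);
translate([113, 416, 0]) cube([68, 68, 733]);
translate([743, 416, 0]) cube([68, 68, 733]);
translate([113, 1285, 0]) cube([68, 68, 733]);
translate([743, 1285, 0]) cube([68, 68, 733]);
translate([181, 416, 614]) cube([562, 68, 119]);
translate([181, 1285, 614]) cube([562, 68, 119]);
translate([113, 484, 614]) cube([68, 801, 119]);
translate([743, 484, 614]) cube([68, 801, 119]);


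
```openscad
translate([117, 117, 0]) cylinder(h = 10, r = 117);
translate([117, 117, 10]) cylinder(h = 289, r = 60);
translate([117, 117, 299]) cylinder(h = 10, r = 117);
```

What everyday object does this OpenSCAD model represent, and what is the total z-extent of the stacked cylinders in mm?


A spool. The overall height is 309 mm.

Three coaxial cylinders, large–small–large — a spool. Two 10 mm flanges and a 289 mm core give 10 + 289 + 10 = 309 mm.


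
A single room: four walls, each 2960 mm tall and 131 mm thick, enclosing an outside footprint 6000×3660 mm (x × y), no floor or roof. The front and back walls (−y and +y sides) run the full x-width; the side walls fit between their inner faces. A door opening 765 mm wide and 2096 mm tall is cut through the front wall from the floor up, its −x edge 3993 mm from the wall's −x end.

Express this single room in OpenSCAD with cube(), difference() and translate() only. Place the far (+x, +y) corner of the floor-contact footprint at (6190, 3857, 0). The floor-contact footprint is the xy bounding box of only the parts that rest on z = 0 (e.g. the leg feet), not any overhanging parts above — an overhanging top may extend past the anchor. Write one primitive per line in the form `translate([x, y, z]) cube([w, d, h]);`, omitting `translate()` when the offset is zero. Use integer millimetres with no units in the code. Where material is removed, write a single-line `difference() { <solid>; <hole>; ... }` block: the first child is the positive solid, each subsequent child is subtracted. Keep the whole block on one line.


difference() { translate([190, 197, 0]) cube([6000, 131, 2960]); translate([4183, 197, 0]) cube([765, 131, 2096]); }
translate([190, 3726, 0]) cube([6000, 131, 2960]);
translate([190, 328, 0]) cube([131, 3398, 2960]);
translate([6059, 328, 0]) cube([131, 3398, 2960]);


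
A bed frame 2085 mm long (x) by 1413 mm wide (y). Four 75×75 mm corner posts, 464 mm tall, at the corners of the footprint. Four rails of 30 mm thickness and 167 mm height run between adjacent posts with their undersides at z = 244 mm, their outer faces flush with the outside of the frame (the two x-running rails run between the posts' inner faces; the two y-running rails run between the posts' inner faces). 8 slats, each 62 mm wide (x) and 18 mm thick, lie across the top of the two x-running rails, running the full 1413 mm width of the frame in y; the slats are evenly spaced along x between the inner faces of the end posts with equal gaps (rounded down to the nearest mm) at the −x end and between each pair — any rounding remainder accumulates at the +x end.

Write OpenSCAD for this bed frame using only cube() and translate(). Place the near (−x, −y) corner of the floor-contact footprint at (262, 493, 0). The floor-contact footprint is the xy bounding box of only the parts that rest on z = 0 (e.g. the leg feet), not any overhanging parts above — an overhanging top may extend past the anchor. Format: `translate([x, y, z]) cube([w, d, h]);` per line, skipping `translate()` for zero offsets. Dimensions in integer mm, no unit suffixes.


// slat z = rail_z + rail_h = 244 + 167 = 411
// slat gap = ⌊(1935 − 8·62) / 9⌋ = 159
translate([262, 493, 0]) cube([75, 75, 464]);
translate([262, 1831, 0]) cube([75, 75, 464]);
translate([2272, 493, 0]) cube([75, 75, 464]);
translate([2272, 1831, 0]) cube([75, 75, 464]);
translate([337, 493, 244]) cube([1935, 30, 167]);
translate([337, 1876, 244]) cube([1935, 30, 167]);
translate([262, 568, 244]) cube([30, 1263, 167]);
translate([2317, 568, 244]) cube([30, 1263, 167]);
translate([496, 493, 411]) cube([62, 1413, 18]);
translate([717, 493, 411]) cube([62, 1413, 18]);
translate([938, 493, 411]) cube([62, 1413, 18]);
translate([1159, 493, 411]) cube([62, 1413, 18]);
translate([1380, 493, 411]) cube([62, 1413, 18]);
translate([1601, 493, 411]) cube([62, 1413, 18]);
translate([1822, 493, 411]) cube([62, 1413, 18]);
translate([2043, 493, 411]) cube([62, 1413, 18]);


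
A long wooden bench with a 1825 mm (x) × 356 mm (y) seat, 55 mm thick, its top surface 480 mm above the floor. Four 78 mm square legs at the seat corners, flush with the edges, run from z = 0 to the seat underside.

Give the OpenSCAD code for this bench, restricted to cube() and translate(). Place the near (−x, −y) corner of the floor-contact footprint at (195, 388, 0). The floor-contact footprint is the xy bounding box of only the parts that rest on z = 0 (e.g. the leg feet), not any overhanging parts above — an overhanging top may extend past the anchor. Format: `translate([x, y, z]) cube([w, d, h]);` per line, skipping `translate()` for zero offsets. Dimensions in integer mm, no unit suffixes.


// leg_h = 480 − 55 = 425
translate([195, 388, 425]) cube([1825, 356, 55]);
translate([195, 388, 0]) cube([78, 78, 425]);
translate([195, 666, 0]) cube([78, 78, 425]);
translate([1942, 388, 0]) cube([78, 78, 425]);
translate([1942, 666, 0]) cube([78, 78, 425]);


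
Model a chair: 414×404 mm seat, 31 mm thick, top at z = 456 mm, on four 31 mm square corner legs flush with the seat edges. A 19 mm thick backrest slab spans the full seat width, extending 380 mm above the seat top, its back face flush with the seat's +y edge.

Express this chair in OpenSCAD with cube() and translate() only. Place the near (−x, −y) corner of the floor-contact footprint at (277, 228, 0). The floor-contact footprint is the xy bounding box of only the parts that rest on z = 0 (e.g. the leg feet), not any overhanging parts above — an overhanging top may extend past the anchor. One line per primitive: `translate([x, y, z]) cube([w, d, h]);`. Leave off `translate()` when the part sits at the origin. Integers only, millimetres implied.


translate([277, 228, 425]) cube([414, 404, 31]);
translate([277, 228, 0]) cube([31, 31, 425]);
translate([660, 228, 0]) cube([31, 31, 425]);
translate([277, 601, 0]) cube([31, 31, 425]);
translate([660, 601, 0]) cube([31, 31, 425]);
translate([277, 613, 456]) cube([414, 19, 380]);


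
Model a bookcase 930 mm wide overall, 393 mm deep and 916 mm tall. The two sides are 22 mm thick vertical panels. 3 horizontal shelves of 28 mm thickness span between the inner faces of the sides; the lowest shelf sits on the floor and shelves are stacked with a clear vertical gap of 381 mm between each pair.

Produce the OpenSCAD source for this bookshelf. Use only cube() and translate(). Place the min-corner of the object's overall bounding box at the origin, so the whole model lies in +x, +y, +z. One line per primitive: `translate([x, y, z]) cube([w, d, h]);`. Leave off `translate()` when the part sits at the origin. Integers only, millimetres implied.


cube([22, 393, 916]);
translate([908, 0, 0]) cube([22, 393, 916]);
translate([22, 0, 0]) cube([886, 393, 28]);
translate([22, 0, 409]) cube([886, 393, 28]);
translate([22, 0, 818]) cube([886, 393, 28]);


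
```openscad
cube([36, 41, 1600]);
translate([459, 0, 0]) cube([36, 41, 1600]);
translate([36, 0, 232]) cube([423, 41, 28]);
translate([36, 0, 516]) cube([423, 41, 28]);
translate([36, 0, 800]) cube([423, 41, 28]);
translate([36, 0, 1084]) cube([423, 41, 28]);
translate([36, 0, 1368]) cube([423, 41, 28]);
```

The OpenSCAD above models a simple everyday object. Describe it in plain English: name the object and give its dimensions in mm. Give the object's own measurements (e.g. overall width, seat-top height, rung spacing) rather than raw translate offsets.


A straight ladder. Two 36×41 mm vertical rails, 1600 mm tall, stand 495 mm apart (outside-to-outside) with their front faces coplanar on the −y side. 5 rungs, each 41 mm deep and 28 mm tall, span between the inner faces of the rails, front faces flush with the rails. The lowest rung's underside is at z = 232 mm and rungs are spaced 284 mm apart (underside to underside).
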